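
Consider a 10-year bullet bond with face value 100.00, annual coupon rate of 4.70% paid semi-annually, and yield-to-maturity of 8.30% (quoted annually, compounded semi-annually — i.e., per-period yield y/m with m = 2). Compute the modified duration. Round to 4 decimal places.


Answer: Modified duration = 7.4400

Derivation:
Coupon per period c = face * coupon_rate / m = 2.350000
Periods per year m = 2; per-period yield y/m = 0.041500
Number of cashflows N = 20
Cashflows (t years, CF_t, discount factor 1/(1+y/m)^(m*t), PV):
  t = 0.5000: CF_t = 2.350000, DF = 0.960154, PV = 2.256361
  t = 1.0000: CF_t = 2.350000, DF = 0.921895, PV = 2.166453
  t = 1.5000: CF_t = 2.350000, DF = 0.885161, PV = 2.080128
  t = 2.0000: CF_t = 2.350000, DF = 0.849890, PV = 1.997242
  t = 2.5000: CF_t = 2.350000, DF = 0.816025, PV = 1.917659
  t = 3.0000: CF_t = 2.350000, DF = 0.783510, PV = 1.841248
  t = 3.5000: CF_t = 2.350000, DF = 0.752290, PV = 1.767881
  t = 4.0000: CF_t = 2.350000, DF = 0.722314, PV = 1.697437
  t = 4.5000: CF_t = 2.350000, DF = 0.693532, PV = 1.629800
  t = 5.0000: CF_t = 2.350000, DF = 0.665897, PV = 1.564859
  t = 5.5000: CF_t = 2.350000, DF = 0.639364, PV = 1.502505
  t = 6.0000: CF_t = 2.350000, DF = 0.613887, PV = 1.442635
  t = 6.5000: CF_t = 2.350000, DF = 0.589426, PV = 1.385152
  t = 7.0000: CF_t = 2.350000, DF = 0.565940, PV = 1.329958
  t = 7.5000: CF_t = 2.350000, DF = 0.543389, PV = 1.276964
  t = 8.0000: CF_t = 2.350000, DF = 0.521737, PV = 1.226082
  t = 8.5000: CF_t = 2.350000, DF = 0.500948, PV = 1.177227
  t = 9.0000: CF_t = 2.350000, DF = 0.480987, PV = 1.130319
  t = 9.5000: CF_t = 2.350000, DF = 0.461821, PV = 1.085280
  t = 10.0000: CF_t = 102.350000, DF = 0.443419, PV = 45.383957
Price P = sum_t PV_t = 75.859147
First compute Macaulay numerator sum_t t * PV_t:
  t * PV_t at t = 0.5000: 1.128181
  t * PV_t at t = 1.0000: 2.166453
  t * PV_t at t = 1.5000: 3.120192
  t * PV_t at t = 2.0000: 3.994485
  t * PV_t at t = 2.5000: 4.794149
  t * PV_t at t = 3.0000: 5.523743
  t * PV_t at t = 3.5000: 6.187582
  t * PV_t at t = 4.0000: 6.789748
  t * PV_t at t = 4.5000: 7.334101
  t * PV_t at t = 5.0000: 7.824293
  t * PV_t at t = 5.5000: 8.263776
  t * PV_t at t = 6.0000: 8.655812
  t * PV_t at t = 6.5000: 9.003485
  t * PV_t at t = 7.0000: 9.309708
  t * PV_t at t = 7.5000: 9.577232
  t * PV_t at t = 8.0000: 9.808655
  t * PV_t at t = 8.5000: 10.006429
  t * PV_t at t = 9.0000: 10.172869
  t * PV_t at t = 9.5000: 10.310156
  t * PV_t at t = 10.0000: 453.839572
Macaulay duration D = 587.810622 / 75.859147 = 7.748711
Modified duration = D / (1 + y/m) = 7.748711 / (1 + 0.041500) = 7.439953


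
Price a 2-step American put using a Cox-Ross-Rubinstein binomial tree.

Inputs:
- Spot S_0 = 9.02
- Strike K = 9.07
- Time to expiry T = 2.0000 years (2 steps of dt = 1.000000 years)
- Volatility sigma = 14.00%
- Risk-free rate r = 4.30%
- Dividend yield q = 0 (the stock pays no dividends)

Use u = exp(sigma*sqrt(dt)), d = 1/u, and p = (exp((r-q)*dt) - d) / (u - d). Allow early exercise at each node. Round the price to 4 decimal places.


Answer: Price = V(0,0) = 0.4562

Derivation:
dt = T/N = 1.000000
u = exp(sigma*sqrt(dt)) = 1.150274; d = 1/u = 0.869358
p = (exp((r-q)*dt) - d) / (u - d) = 0.621467
Discount per step: exp(-r*dt) = 0.957911
Stock lattice S(k, i) with i counting down-moves:
  k=0: S(0,0) = 9.0200
  k=1: S(1,0) = 10.3755; S(1,1) = 7.8416
  k=2: S(2,0) = 11.9346; S(2,1) = 9.0200; S(2,2) = 6.8172
Terminal payoffs V(N, i) = max(K - S_T, 0):
  V(2,0) = 0.000000; V(2,1) = 0.050000; V(2,2) = 2.252831
Backward induction: V(k, i) = exp(-r*dt) * [p * V(k+1, i) + (1-p) * V(k+1, i+1)]; then take max(V_cont, immediate exercise) for American.
  V(1,0) = exp(-r*dt) * [p*0.000000 + (1-p)*0.050000] = 0.018130; exercise = 0.000000; V(1,0) = max -> 0.018130
  V(1,1) = exp(-r*dt) * [p*0.050000 + (1-p)*2.252831] = 0.846645; exercise = 1.228389; V(1,1) = max -> 1.228389
  V(0,0) = exp(-r*dt) * [p*0.018130 + (1-p)*1.228389] = 0.456208; exercise = 0.050000; V(0,0) = max -> 0.456208


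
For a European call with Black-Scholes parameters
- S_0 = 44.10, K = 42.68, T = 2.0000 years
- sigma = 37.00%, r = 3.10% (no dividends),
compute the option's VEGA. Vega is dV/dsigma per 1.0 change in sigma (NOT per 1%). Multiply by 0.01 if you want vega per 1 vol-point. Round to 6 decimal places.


d1 = 0.4426667253; d2 = -0.0805922928
phi(d1) = 0.3617089312; exp(-qT) = 1.0000000000; exp(-rT) = 0.9398828868
Vega = S * exp(-qT) * phi(d1) * sqrt(T) = 44.1000 * 1.0000000000 * 0.3617089312 * 1.4142135624 = 22.558635

Answer: Vega = 22.558635


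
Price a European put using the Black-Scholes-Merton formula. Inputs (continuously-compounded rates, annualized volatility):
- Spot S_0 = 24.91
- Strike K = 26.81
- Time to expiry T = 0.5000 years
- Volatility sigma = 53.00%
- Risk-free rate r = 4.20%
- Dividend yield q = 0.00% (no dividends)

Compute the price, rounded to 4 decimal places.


d1 = (ln(S/K) + (r - q + 0.5*sigma^2) * T) / (sigma * sqrt(T)) = 0.04728110
d2 = d1 - sigma * sqrt(T) = -0.32748549
exp(-rT) = 0.97921896; exp(-qT) = 1.00000000
P = K * exp(-rT) * N(-d2) - S_0 * exp(-qT) * N(-d1)
N(-d1) = 0.48114460; N(-d2) = 0.62834964
P = 26.8100 * 0.97921896 * 0.62834964 - 24.9100 * 1.00000000 * 0.48114460 = 4.5107

Answer: Price = 4.5107


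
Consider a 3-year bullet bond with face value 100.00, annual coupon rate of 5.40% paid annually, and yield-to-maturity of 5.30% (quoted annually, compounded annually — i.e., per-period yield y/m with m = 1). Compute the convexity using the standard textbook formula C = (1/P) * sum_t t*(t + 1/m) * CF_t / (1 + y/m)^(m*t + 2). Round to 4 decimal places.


Answer: Convexity = 10.0984

Derivation:
Coupon per period c = face * coupon_rate / m = 5.400000
Periods per year m = 1; per-period yield y/m = 0.053000
Number of cashflows N = 3
Cashflows (t years, CF_t, discount factor 1/(1+y/m)^(m*t), PV):
  t = 1.0000: CF_t = 5.400000, DF = 0.949668, PV = 5.128205
  t = 2.0000: CF_t = 5.400000, DF = 0.901869, PV = 4.870090
  t = 3.0000: CF_t = 105.400000, DF = 0.856475, PV = 90.272506
Price P = sum_t PV_t = 100.270801
Convexity numerator sum_t t*(t + 1/m) * CF_t / (1+y/m)^(m*t + 2):
  t = 1.0000: term = 9.249934
  t = 2.0000: term = 26.353089
  t = 3.0000: term = 976.967240
Convexity = (1/P) * sum = 1012.570263 / 100.270801 = 10.098356


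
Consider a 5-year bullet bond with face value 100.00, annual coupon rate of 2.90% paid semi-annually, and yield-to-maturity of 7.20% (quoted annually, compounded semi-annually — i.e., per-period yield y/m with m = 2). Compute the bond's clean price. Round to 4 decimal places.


Answer: Price = 82.2091

Derivation:
Coupon per period c = face * coupon_rate / m = 1.450000
Periods per year m = 2; per-period yield y/m = 0.036000
Number of cashflows N = 10
Cashflows (t years, CF_t, discount factor 1/(1+y/m)^(m*t), PV):
  t = 0.5000: CF_t = 1.450000, DF = 0.965251, PV = 1.399614
  t = 1.0000: CF_t = 1.450000, DF = 0.931709, PV = 1.350979
  t = 1.5000: CF_t = 1.450000, DF = 0.899333, PV = 1.304033
  t = 2.0000: CF_t = 1.450000, DF = 0.868082, PV = 1.258720
  t = 2.5000: CF_t = 1.450000, DF = 0.837917, PV = 1.214980
  t = 3.0000: CF_t = 1.450000, DF = 0.808801, PV = 1.172761
  t = 3.5000: CF_t = 1.450000, DF = 0.780696, PV = 1.132009
  t = 4.0000: CF_t = 1.450000, DF = 0.753567, PV = 1.092672
  t = 4.5000: CF_t = 1.450000, DF = 0.727381, PV = 1.054703
  t = 5.0000: CF_t = 101.450000, DF = 0.702106, PV = 71.228615
Price P = sum_t PV_t = 82.209085


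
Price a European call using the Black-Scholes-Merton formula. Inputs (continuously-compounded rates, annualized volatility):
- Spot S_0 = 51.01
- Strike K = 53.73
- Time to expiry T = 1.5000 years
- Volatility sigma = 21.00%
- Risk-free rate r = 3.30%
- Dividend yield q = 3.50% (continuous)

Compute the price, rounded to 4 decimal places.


d1 = (ln(S/K) + (r - q + 0.5*sigma^2) * T) / (sigma * sqrt(T)) = -0.08505100
d2 = d1 - sigma * sqrt(T) = -0.34224742
exp(-rT) = 0.95170516; exp(-qT) = 0.94885432
C = S_0 * exp(-qT) * N(d1) - K * exp(-rT) * N(d2)
N(d1) = 0.46611042; N(d2) = 0.36608235
C = 51.0100 * 0.94885432 * 0.46611042 - 53.7300 * 0.95170516 * 0.36608235 = 3.8406

Answer: Price = 3.8406


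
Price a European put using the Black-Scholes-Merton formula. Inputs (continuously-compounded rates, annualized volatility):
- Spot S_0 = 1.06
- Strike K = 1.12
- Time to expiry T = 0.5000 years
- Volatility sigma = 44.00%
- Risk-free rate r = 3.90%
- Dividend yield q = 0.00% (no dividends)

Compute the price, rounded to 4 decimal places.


Answer: Price = 0.1535

Derivation:
d1 = (ln(S/K) + (r - q + 0.5*sigma^2) * T) / (sigma * sqrt(T)) = 0.04127004
d2 = d1 - sigma * sqrt(T) = -0.26985694
exp(-rT) = 0.98068890; exp(-qT) = 1.00000000
P = K * exp(-rT) * N(-d2) - S_0 * exp(-qT) * N(-d1)
N(-d1) = 0.48354031; N(-d2) = 0.60636484
P = 1.1200 * 0.98068890 * 0.60636484 - 1.0600 * 1.00000000 * 0.48354031 = 0.1535


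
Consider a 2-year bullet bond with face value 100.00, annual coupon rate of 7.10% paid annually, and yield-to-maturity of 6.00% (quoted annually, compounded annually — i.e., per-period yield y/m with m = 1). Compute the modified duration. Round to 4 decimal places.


Answer: Modified duration = 1.8249

Derivation:
Coupon per period c = face * coupon_rate / m = 7.100000
Periods per year m = 1; per-period yield y/m = 0.060000
Number of cashflows N = 2
Cashflows (t years, CF_t, discount factor 1/(1+y/m)^(m*t), PV):
  t = 1.0000: CF_t = 7.100000, DF = 0.943396, PV = 6.698113
  t = 2.0000: CF_t = 107.100000, DF = 0.889996, PV = 95.318619
Price P = sum_t PV_t = 102.016732
First compute Macaulay numerator sum_t t * PV_t:
  t * PV_t at t = 1.0000: 6.698113
  t * PV_t at t = 2.0000: 190.637237
Macaulay duration D = 197.335351 / 102.016732 = 1.934343
Modified duration = D / (1 + y/m) = 1.934343 / (1 + 0.060000) = 1.824852


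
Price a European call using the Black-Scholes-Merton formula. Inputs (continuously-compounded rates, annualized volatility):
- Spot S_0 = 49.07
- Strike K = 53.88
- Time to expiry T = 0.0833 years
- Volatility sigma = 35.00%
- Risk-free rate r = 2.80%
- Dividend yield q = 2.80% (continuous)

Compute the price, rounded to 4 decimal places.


d1 = (ln(S/K) + (r - q + 0.5*sigma^2) * T) / (sigma * sqrt(T)) = -0.87520095
d2 = d1 - sigma * sqrt(T) = -0.97621704
exp(-rT) = 0.99767032; exp(-qT) = 0.99767032
C = S_0 * exp(-qT) * N(d1) - K * exp(-rT) * N(d2)
N(d1) = 0.19073229; N(d2) = 0.16447846
C = 49.0700 * 0.99767032 * 0.19073229 - 53.8800 * 0.99767032 * 0.16447846 = 0.4960

Answer: Price = 0.4960


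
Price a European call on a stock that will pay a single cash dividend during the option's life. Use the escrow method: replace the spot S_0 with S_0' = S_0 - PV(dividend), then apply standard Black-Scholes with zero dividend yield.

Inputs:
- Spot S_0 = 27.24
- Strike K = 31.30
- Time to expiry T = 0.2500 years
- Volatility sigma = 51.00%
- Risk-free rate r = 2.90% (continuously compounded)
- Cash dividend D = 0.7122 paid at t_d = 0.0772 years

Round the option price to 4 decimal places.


PV(D) = D * exp(-r * t_d) = 0.7122 * 0.99776370 = 0.71060731
S_0' = S_0 - PV(D) = 27.2400 - 0.71060731 = 26.52939269
d1 = (ln(S_0'/K) + (r + sigma^2/2)*T) / (sigma*sqrt(T)) = -0.49255812
d2 = d1 - sigma*sqrt(T) = -0.74755812
exp(-rT) = 0.99277622
N(d1) = 0.31116242; N(d2) = 0.22736337
C = S_0' * N(d1) - K * exp(-rT) * N(d2) = 26.52939269 * 0.31116242 - 31.3000 * 0.99277622 * 0.22736337 = 1.1899

Answer: Price = 1.1899


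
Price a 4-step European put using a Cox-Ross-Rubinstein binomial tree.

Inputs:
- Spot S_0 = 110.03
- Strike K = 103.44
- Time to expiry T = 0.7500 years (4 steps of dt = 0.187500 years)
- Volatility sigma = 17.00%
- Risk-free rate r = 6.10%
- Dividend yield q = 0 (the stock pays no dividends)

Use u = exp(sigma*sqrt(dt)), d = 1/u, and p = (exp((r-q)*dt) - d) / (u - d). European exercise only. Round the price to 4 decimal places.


dt = T/N = 0.187500
u = exp(sigma*sqrt(dt)) = 1.076389; d = 1/u = 0.929032
p = (exp((r-q)*dt) - d) / (u - d) = 0.559668
Discount per step: exp(-r*dt) = 0.988628
Stock lattice S(k, i) with i counting down-moves:
  k=0: S(0,0) = 110.0300
  k=1: S(1,0) = 118.4351; S(1,1) = 102.2214
  k=2: S(2,0) = 127.4823; S(2,1) = 110.0300; S(2,2) = 94.9669
  k=3: S(3,0) = 137.2206; S(3,1) = 118.4351; S(3,2) = 102.2214; S(3,3) = 88.2273
  k=4: S(4,0) = 147.7027; S(4,1) = 127.4823; S(4,2) = 110.0300; S(4,3) = 94.9669; S(4,4) = 81.9660
Terminal payoffs V(N, i) = max(K - S_T, 0):
  V(4,0) = 0.000000; V(4,1) = 0.000000; V(4,2) = 0.000000; V(4,3) = 8.473069; V(4,4) = 21.474009
Backward induction: V(k, i) = exp(-r*dt) * [p * V(k+1, i) + (1-p) * V(k+1, i+1)].
  V(3,0) = exp(-r*dt) * [p*0.000000 + (1-p)*0.000000] = 0.000000
  V(3,1) = exp(-r*dt) * [p*0.000000 + (1-p)*0.000000] = 0.000000
  V(3,2) = exp(-r*dt) * [p*0.000000 + (1-p)*8.473069] = 3.688531
  V(3,3) = exp(-r*dt) * [p*8.473069 + (1-p)*21.474009] = 14.036333
  V(2,0) = exp(-r*dt) * [p*0.000000 + (1-p)*0.000000] = 0.000000
  V(2,1) = exp(-r*dt) * [p*0.000000 + (1-p)*3.688531] = 1.605707
  V(2,2) = exp(-r*dt) * [p*3.688531 + (1-p)*14.036333] = 8.151231
  V(1,0) = exp(-r*dt) * [p*0.000000 + (1-p)*1.605707] = 0.699003
  V(1,1) = exp(-r*dt) * [p*1.605707 + (1-p)*8.151231] = 4.436871
  V(0,0) = exp(-r*dt) * [p*0.699003 + (1-p)*4.436871] = 2.318237

Answer: Price = V(0,0) = 2.3182


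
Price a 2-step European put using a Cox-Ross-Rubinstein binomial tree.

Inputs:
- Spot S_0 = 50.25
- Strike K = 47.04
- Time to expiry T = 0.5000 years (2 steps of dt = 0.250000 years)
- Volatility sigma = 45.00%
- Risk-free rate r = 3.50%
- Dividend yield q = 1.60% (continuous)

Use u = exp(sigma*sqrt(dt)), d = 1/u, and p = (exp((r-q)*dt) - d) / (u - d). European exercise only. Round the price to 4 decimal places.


dt = T/N = 0.250000
u = exp(sigma*sqrt(dt)) = 1.252323; d = 1/u = 0.798516
p = (exp((r-q)*dt) - d) / (u - d) = 0.454478
Discount per step: exp(-r*dt) = 0.991288
Stock lattice S(k, i) with i counting down-moves:
  k=0: S(0,0) = 50.2500
  k=1: S(1,0) = 62.9292; S(1,1) = 40.1254
  k=2: S(2,0) = 78.8077; S(2,1) = 50.2500; S(2,2) = 32.0408
Terminal payoffs V(N, i) = max(K - S_T, 0):
  V(2,0) = 0.000000; V(2,1) = 0.000000; V(2,2) = 14.999185
Backward induction: V(k, i) = exp(-r*dt) * [p * V(k+1, i) + (1-p) * V(k+1, i+1)].
  V(1,0) = exp(-r*dt) * [p*0.000000 + (1-p)*0.000000] = 0.000000
  V(1,1) = exp(-r*dt) * [p*0.000000 + (1-p)*14.999185] = 8.111102
  V(0,0) = exp(-r*dt) * [p*0.000000 + (1-p)*8.111102] = 4.386236

Answer: Price = V(0,0) = 4.3862


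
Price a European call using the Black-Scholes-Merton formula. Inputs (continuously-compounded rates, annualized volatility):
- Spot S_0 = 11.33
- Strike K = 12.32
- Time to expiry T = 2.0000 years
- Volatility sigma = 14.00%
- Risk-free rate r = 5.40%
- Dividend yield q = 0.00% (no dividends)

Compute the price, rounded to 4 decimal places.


Answer: Price = 1.0250

Derivation:
d1 = (ln(S/K) + (r - q + 0.5*sigma^2) * T) / (sigma * sqrt(T)) = 0.22137552
d2 = d1 - sigma * sqrt(T) = 0.02338562
exp(-rT) = 0.89762760; exp(-qT) = 1.00000000
C = S_0 * exp(-qT) * N(d1) - K * exp(-rT) * N(d2)
N(d1) = 0.58759997; N(d2) = 0.50932866
C = 11.3300 * 1.00000000 * 0.58759997 - 12.3200 * 0.89762760 * 0.50932866 = 1.0250


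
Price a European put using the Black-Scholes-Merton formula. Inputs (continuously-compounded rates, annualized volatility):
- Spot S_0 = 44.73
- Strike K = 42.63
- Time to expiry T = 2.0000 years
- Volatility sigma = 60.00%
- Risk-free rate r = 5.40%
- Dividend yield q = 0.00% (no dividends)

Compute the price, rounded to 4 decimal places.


d1 = (ln(S/K) + (r - q + 0.5*sigma^2) * T) / (sigma * sqrt(T)) = 0.60821340
d2 = d1 - sigma * sqrt(T) = -0.24031473
exp(-rT) = 0.89762760; exp(-qT) = 1.00000000
P = K * exp(-rT) * N(-d2) - S_0 * exp(-qT) * N(-d1)
N(-d1) = 0.27152297; N(-d2) = 0.59495686
P = 42.6300 * 0.89762760 * 0.59495686 - 44.7300 * 1.00000000 * 0.27152297 = 10.6213

Answer: Price = 10.6213


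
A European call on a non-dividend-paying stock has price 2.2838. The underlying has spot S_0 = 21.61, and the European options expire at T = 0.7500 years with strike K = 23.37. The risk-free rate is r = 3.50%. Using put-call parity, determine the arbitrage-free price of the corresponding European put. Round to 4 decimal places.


Answer: Put price = 3.4383

Derivation:
Put-call parity: C - P = S_0 * exp(-qT) - K * exp(-rT).
S_0 * exp(-qT) = 21.6100 * 1.00000000 = 21.61000000
K * exp(-rT) = 23.3700 * 0.97409154 = 22.76451920
P = C - S*exp(-qT) + K*exp(-rT)
P = 2.2838 - 21.61000000 + 22.76451920 = 3.4383


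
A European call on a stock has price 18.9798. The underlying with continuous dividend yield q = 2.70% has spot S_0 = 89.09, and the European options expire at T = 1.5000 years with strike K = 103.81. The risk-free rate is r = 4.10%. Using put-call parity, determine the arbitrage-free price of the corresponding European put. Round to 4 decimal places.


Answer: Put price = 31.0439

Derivation:
Put-call parity: C - P = S_0 * exp(-qT) - K * exp(-rT).
S_0 * exp(-qT) = 89.0900 * 0.96030916 = 85.55394347
K * exp(-rT) = 103.8100 * 0.94035295 = 97.61803930
P = C - S*exp(-qT) + K*exp(-rT)
P = 18.9798 - 85.55394347 + 97.61803930 = 31.0439


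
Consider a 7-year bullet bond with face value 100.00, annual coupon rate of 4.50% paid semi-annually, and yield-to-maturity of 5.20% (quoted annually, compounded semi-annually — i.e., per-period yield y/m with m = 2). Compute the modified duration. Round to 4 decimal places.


Answer: Modified duration = 5.9048

Derivation:
Coupon per period c = face * coupon_rate / m = 2.250000
Periods per year m = 2; per-period yield y/m = 0.026000
Number of cashflows N = 14
Cashflows (t years, CF_t, discount factor 1/(1+y/m)^(m*t), PV):
  t = 0.5000: CF_t = 2.250000, DF = 0.974659, PV = 2.192982
  t = 1.0000: CF_t = 2.250000, DF = 0.949960, PV = 2.137410
  t = 1.5000: CF_t = 2.250000, DF = 0.925887, PV = 2.083245
  t = 2.0000: CF_t = 2.250000, DF = 0.902424, PV = 2.030454
  t = 2.5000: CF_t = 2.250000, DF = 0.879555, PV = 1.979000
  t = 3.0000: CF_t = 2.250000, DF = 0.857266, PV = 1.928850
  t = 3.5000: CF_t = 2.250000, DF = 0.835542, PV = 1.879970
  t = 4.0000: CF_t = 2.250000, DF = 0.814369, PV = 1.832330
  t = 4.5000: CF_t = 2.250000, DF = 0.793732, PV = 1.785896
  t = 5.0000: CF_t = 2.250000, DF = 0.773618, PV = 1.740640
  t = 5.5000: CF_t = 2.250000, DF = 0.754013, PV = 1.696530
  t = 6.0000: CF_t = 2.250000, DF = 0.734906, PV = 1.653538
  t = 6.5000: CF_t = 2.250000, DF = 0.716282, PV = 1.611636
  t = 7.0000: CF_t = 102.250000, DF = 0.698131, PV = 71.383899
Price P = sum_t PV_t = 95.936379
First compute Macaulay numerator sum_t t * PV_t:
  t * PV_t at t = 0.5000: 1.096491
  t * PV_t at t = 1.0000: 2.137410
  t * PV_t at t = 1.5000: 3.124868
  t * PV_t at t = 2.0000: 4.060907
  t * PV_t at t = 2.5000: 4.947499
  t * PV_t at t = 3.0000: 5.786549
  t * PV_t at t = 3.5000: 6.579896
  t * PV_t at t = 4.0000: 7.329319
  t * PV_t at t = 4.5000: 8.036534
  t * PV_t at t = 5.0000: 8.703199
  t * PV_t at t = 5.5000: 9.330915
  t * PV_t at t = 6.0000: 9.921228
  t * PV_t at t = 6.5000: 10.475631
  t * PV_t at t = 7.0000: 499.687293
Macaulay duration D = 581.217740 / 95.936379 = 6.058366
Modified duration = D / (1 + y/m) = 6.058366 / (1 + 0.026000) = 5.904841


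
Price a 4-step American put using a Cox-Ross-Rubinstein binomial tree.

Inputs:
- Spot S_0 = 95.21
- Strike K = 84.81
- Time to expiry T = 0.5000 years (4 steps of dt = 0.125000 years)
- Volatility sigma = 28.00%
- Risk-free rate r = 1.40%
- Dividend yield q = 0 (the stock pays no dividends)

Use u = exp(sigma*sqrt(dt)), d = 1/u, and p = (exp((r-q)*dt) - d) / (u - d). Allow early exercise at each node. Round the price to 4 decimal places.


Answer: Price = V(0,0) = 3.2480

Derivation:
dt = T/N = 0.125000
u = exp(sigma*sqrt(dt)) = 1.104061; d = 1/u = 0.905747
p = (exp((r-q)*dt) - d) / (u - d) = 0.484104
Discount per step: exp(-r*dt) = 0.998252
Stock lattice S(k, i) with i counting down-moves:
  k=0: S(0,0) = 95.2100
  k=1: S(1,0) = 105.1176; S(1,1) = 86.2362
  k=2: S(2,0) = 116.0562; S(2,1) = 95.2100; S(2,2) = 78.1082
  k=3: S(3,0) = 128.1331; S(3,1) = 105.1176; S(3,2) = 86.2362; S(3,3) = 70.7463
  k=4: S(4,0) = 141.4668; S(4,1) = 116.0562; S(4,2) = 95.2100; S(4,3) = 78.1082; S(4,4) = 64.0783
Terminal payoffs V(N, i) = max(K - S_T, 0):
  V(4,0) = 0.000000; V(4,1) = 0.000000; V(4,2) = 0.000000; V(4,3) = 6.701797; V(4,4) = 20.731738
Backward induction: V(k, i) = exp(-r*dt) * [p * V(k+1, i) + (1-p) * V(k+1, i+1)]; then take max(V_cont, immediate exercise) for American.
  V(3,0) = exp(-r*dt) * [p*0.000000 + (1-p)*0.000000] = 0.000000; exercise = 0.000000; V(3,0) = max -> 0.000000
  V(3,1) = exp(-r*dt) * [p*0.000000 + (1-p)*0.000000] = 0.000000; exercise = 0.000000; V(3,1) = max -> 0.000000
  V(3,2) = exp(-r*dt) * [p*0.000000 + (1-p)*6.701797] = 3.451388; exercise = 0.000000; V(3,2) = max -> 3.451388
  V(3,3) = exp(-r*dt) * [p*6.701797 + (1-p)*20.731738] = 13.915420; exercise = 14.063708; V(3,3) = max -> 14.063708
  V(2,0) = exp(-r*dt) * [p*0.000000 + (1-p)*0.000000] = 0.000000; exercise = 0.000000; V(2,0) = max -> 0.000000
  V(2,1) = exp(-r*dt) * [p*0.000000 + (1-p)*3.451388] = 1.777445; exercise = 0.000000; V(2,1) = max -> 1.777445
  V(2,2) = exp(-r*dt) * [p*3.451388 + (1-p)*14.063708] = 8.910638; exercise = 6.701797; V(2,2) = max -> 8.910638
  V(1,0) = exp(-r*dt) * [p*0.000000 + (1-p)*1.777445] = 0.915374; exercise = 0.000000; V(1,0) = max -> 0.915374
  V(1,1) = exp(-r*dt) * [p*1.777445 + (1-p)*8.910638] = 5.447892; exercise = 0.000000; V(1,1) = max -> 5.447892
  V(0,0) = exp(-r*dt) * [p*0.915374 + (1-p)*5.447892] = 3.247995; exercise = 0.000000; V(0,0) = max -> 3.247995


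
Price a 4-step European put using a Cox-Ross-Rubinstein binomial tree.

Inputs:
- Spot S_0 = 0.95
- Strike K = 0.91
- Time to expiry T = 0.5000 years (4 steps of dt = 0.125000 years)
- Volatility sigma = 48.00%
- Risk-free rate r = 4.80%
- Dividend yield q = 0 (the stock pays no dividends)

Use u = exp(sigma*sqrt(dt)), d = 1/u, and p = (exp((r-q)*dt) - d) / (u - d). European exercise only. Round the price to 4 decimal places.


Answer: Price = V(0,0) = 0.0943

Derivation:
dt = T/N = 0.125000
u = exp(sigma*sqrt(dt)) = 1.184956; d = 1/u = 0.843913
p = (exp((r-q)*dt) - d) / (u - d) = 0.475321
Discount per step: exp(-r*dt) = 0.994018
Stock lattice S(k, i) with i counting down-moves:
  k=0: S(0,0) = 0.9500
  k=1: S(1,0) = 1.1257; S(1,1) = 0.8017
  k=2: S(2,0) = 1.3339; S(2,1) = 0.9500; S(2,2) = 0.6766
  k=3: S(3,0) = 1.5806; S(3,1) = 1.1257; S(3,2) = 0.8017; S(3,3) = 0.5710
  k=4: S(4,0) = 1.8730; S(4,1) = 1.3339; S(4,2) = 0.9500; S(4,3) = 0.6766; S(4,4) = 0.4819
Terminal payoffs V(N, i) = max(K - S_T, 0):
  V(4,0) = 0.000000; V(4,1) = 0.000000; V(4,2) = 0.000000; V(4,3) = 0.233420; V(4,4) = 0.428147
Backward induction: V(k, i) = exp(-r*dt) * [p * V(k+1, i) + (1-p) * V(k+1, i+1)].
  V(3,0) = exp(-r*dt) * [p*0.000000 + (1-p)*0.000000] = 0.000000
  V(3,1) = exp(-r*dt) * [p*0.000000 + (1-p)*0.000000] = 0.000000
  V(3,2) = exp(-r*dt) * [p*0.000000 + (1-p)*0.233420] = 0.121738
  V(3,3) = exp(-r*dt) * [p*0.233420 + (1-p)*0.428147] = 0.333582
  V(2,0) = exp(-r*dt) * [p*0.000000 + (1-p)*0.000000] = 0.000000
  V(2,1) = exp(-r*dt) * [p*0.000000 + (1-p)*0.121738] = 0.063491
  V(2,2) = exp(-r*dt) * [p*0.121738 + (1-p)*0.333582] = 0.231495
  V(1,0) = exp(-r*dt) * [p*0.000000 + (1-p)*0.063491] = 0.033113
  V(1,1) = exp(-r*dt) * [p*0.063491 + (1-p)*0.231495] = 0.150732
  V(0,0) = exp(-r*dt) * [p*0.033113 + (1-p)*0.150732] = 0.094258


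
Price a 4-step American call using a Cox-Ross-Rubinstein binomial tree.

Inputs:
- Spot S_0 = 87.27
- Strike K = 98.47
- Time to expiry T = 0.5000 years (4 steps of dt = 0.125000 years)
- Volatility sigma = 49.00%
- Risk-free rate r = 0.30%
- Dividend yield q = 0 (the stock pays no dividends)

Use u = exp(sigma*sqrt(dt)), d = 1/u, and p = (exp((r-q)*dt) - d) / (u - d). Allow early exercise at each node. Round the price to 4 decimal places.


Answer: Price = V(0,0) = 8.5203

Derivation:
dt = T/N = 0.125000
u = exp(sigma*sqrt(dt)) = 1.189153; d = 1/u = 0.840935
p = (exp((r-q)*dt) - d) / (u - d) = 0.457875
Discount per step: exp(-r*dt) = 0.999625
Stock lattice S(k, i) with i counting down-moves:
  k=0: S(0,0) = 87.2700
  k=1: S(1,0) = 103.7774; S(1,1) = 73.3884
  k=2: S(2,0) = 123.4072; S(2,1) = 87.2700; S(2,2) = 61.7148
  k=3: S(3,0) = 146.7500; S(3,1) = 103.7774; S(3,2) = 73.3884; S(3,3) = 51.8982
  k=4: S(4,0) = 174.5081; S(4,1) = 123.4072; S(4,2) = 87.2700; S(4,3) = 61.7148; S(4,4) = 43.6430
Terminal payoffs V(N, i) = max(S_T - K, 0):
  V(4,0) = 76.038143; V(4,1) = 24.937154; V(4,2) = 0.000000; V(4,3) = 0.000000; V(4,4) = 0.000000
Backward induction: V(k, i) = exp(-r*dt) * [p * V(k+1, i) + (1-p) * V(k+1, i+1)]; then take max(V_cont, immediate exercise) for American.
  V(3,0) = exp(-r*dt) * [p*76.038143 + (1-p)*24.937154] = 48.316888; exercise = 48.279969; V(3,0) = max -> 48.316888
  V(3,1) = exp(-r*dt) * [p*24.937154 + (1-p)*0.000000] = 11.413814; exercise = 5.307369; V(3,1) = max -> 11.413814
  V(3,2) = exp(-r*dt) * [p*0.000000 + (1-p)*0.000000] = 0.000000; exercise = 0.000000; V(3,2) = max -> 0.000000
  V(3,3) = exp(-r*dt) * [p*0.000000 + (1-p)*0.000000] = 0.000000; exercise = 0.000000; V(3,3) = max -> 0.000000
  V(2,0) = exp(-r*dt) * [p*48.316888 + (1-p)*11.413814] = 28.300188; exercise = 24.937154; V(2,0) = max -> 28.300188
  V(2,1) = exp(-r*dt) * [p*11.413814 + (1-p)*0.000000] = 5.224139; exercise = 0.000000; V(2,1) = max -> 5.224139
  V(2,2) = exp(-r*dt) * [p*0.000000 + (1-p)*0.000000] = 0.000000; exercise = 0.000000; V(2,2) = max -> 0.000000
  V(1,0) = exp(-r*dt) * [p*28.300188 + (1-p)*5.224139] = 15.784160; exercise = 5.307369; V(1,0) = max -> 15.784160
  V(1,1) = exp(-r*dt) * [p*5.224139 + (1-p)*0.000000] = 2.391105; exercise = 0.000000; V(1,1) = max -> 2.391105
  V(0,0) = exp(-r*dt) * [p*15.784160 + (1-p)*2.391105] = 8.520252; exercise = 0.000000; V(0,0) = max -> 8.520252


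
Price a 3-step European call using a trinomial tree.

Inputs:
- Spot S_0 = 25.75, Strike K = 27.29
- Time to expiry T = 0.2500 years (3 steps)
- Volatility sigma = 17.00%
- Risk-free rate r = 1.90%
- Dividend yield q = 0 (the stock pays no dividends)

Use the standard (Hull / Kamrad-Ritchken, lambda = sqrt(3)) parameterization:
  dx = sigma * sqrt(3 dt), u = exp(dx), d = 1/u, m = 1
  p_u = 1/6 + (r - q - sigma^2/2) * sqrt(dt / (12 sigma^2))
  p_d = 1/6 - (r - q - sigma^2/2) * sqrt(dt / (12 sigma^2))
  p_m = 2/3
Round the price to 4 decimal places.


Answer: Price = V(0,0) = 0.3893

Derivation:
dt = T/N = 0.083333; dx = sigma*sqrt(3*dt) = 0.085000
u = exp(dx) = 1.088717; d = 1/u = 0.918512
p_u = 0.168897, p_m = 0.666667, p_d = 0.164436
Discount per step: exp(-r*dt) = 0.998418
Stock lattice S(k, j) with j the centered position index:
  k=0: S(0,+0) = 25.7500
  k=1: S(1,-1) = 23.6517; S(1,+0) = 25.7500; S(1,+1) = 28.0345
  k=2: S(2,-2) = 21.7244; S(2,-1) = 23.6517; S(2,+0) = 25.7500; S(2,+1) = 28.0345; S(2,+2) = 30.5216
  k=3: S(3,-3) = 19.9541; S(3,-2) = 21.7244; S(3,-1) = 23.6517; S(3,+0) = 25.7500; S(3,+1) = 28.0345; S(3,+2) = 30.5216; S(3,+3) = 33.2294
Terminal payoffs V(N, j) = max(S_T - K, 0):
  V(3,-3) = 0.000000; V(3,-2) = 0.000000; V(3,-1) = 0.000000; V(3,+0) = 0.000000; V(3,+1) = 0.744464; V(3,+2) = 3.231600; V(3,+3) = 5.939387
Backward induction: V(k, j) = exp(-r*dt) * [p_u * V(k+1, j+1) + p_m * V(k+1, j) + p_d * V(k+1, j-1)]
  V(2,-2) = exp(-r*dt) * [p_u*0.000000 + p_m*0.000000 + p_d*0.000000] = 0.000000
  V(2,-1) = exp(-r*dt) * [p_u*0.000000 + p_m*0.000000 + p_d*0.000000] = 0.000000
  V(2,+0) = exp(-r*dt) * [p_u*0.744464 + p_m*0.000000 + p_d*0.000000] = 0.125539
  V(2,+1) = exp(-r*dt) * [p_u*3.231600 + p_m*0.744464 + p_d*0.000000] = 1.040469
  V(2,+2) = exp(-r*dt) * [p_u*5.939387 + p_m*3.231600 + p_d*0.744464] = 3.274773
  V(1,-1) = exp(-r*dt) * [p_u*0.125539 + p_m*0.000000 + p_d*0.000000] = 0.021170
  V(1,+0) = exp(-r*dt) * [p_u*1.040469 + p_m*0.125539 + p_d*0.000000] = 0.259014
  V(1,+1) = exp(-r*dt) * [p_u*3.274773 + p_m*1.040469 + p_d*0.125539] = 1.265383
  V(0,+0) = exp(-r*dt) * [p_u*1.265383 + p_m*0.259014 + p_d*0.021170] = 0.389260


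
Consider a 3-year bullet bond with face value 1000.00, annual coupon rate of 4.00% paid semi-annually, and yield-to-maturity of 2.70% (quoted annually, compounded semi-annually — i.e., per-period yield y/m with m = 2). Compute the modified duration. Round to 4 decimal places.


Answer: Modified duration = 2.8217

Derivation:
Coupon per period c = face * coupon_rate / m = 20.000000
Periods per year m = 2; per-period yield y/m = 0.013500
Number of cashflows N = 6
Cashflows (t years, CF_t, discount factor 1/(1+y/m)^(m*t), PV):
  t = 0.5000: CF_t = 20.000000, DF = 0.986680, PV = 19.733596
  t = 1.0000: CF_t = 20.000000, DF = 0.973537, PV = 19.470741
  t = 1.5000: CF_t = 20.000000, DF = 0.960569, PV = 19.211388
  t = 2.0000: CF_t = 20.000000, DF = 0.947774, PV = 18.955489
  t = 2.5000: CF_t = 20.000000, DF = 0.935150, PV = 18.702998
  t = 3.0000: CF_t = 1020.000000, DF = 0.922694, PV = 941.147415
Price P = sum_t PV_t = 1037.221627
First compute Macaulay numerator sum_t t * PV_t:
  t * PV_t at t = 0.5000: 9.866798
  t * PV_t at t = 1.0000: 19.470741
  t * PV_t at t = 1.5000: 28.817082
  t * PV_t at t = 2.0000: 37.910977
  t * PV_t at t = 2.5000: 46.757495
  t * PV_t at t = 3.0000: 2823.442244
Macaulay duration D = 2966.265338 / 1037.221627 = 2.859818
Modified duration = D / (1 + y/m) = 2.859818 / (1 + 0.013500) = 2.821725


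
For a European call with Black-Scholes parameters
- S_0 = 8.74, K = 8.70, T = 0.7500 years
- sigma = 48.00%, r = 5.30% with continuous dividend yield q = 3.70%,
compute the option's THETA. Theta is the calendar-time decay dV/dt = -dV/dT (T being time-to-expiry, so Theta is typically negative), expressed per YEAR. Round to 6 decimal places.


Answer: Theta = -0.915405

Derivation:
d1 = 0.2477486119; d2 = -0.1679435819
phi(d1) = 0.3868848325; exp(-qT) = 0.9726314943; exp(-rT) = 0.9610296665
Theta = -S*exp(-qT)*phi(d1)*sigma/(2*sqrt(T)) - r*K*exp(-rT)*N(d2) + q*S*exp(-qT)*N(d1)
N(d1) = 0.5978355414; N(d2) = 0.4333138318; sqrt(T) = 0.8660254038
Term 1 = -8.7400 * 0.9726314943 * 0.3868848325 * 0.4800 / (2 * 0.8660254038) = -0.9114273877
Term 2 = -0.0530 * 8.7000 * 0.9610296665 * 0.4333138318 = -0.1920146959
Term 3 = 0.0370 * 8.7400 * 0.9726314943 * 0.5978355414 = 0.1880369573
Theta = -0.9114273877 + (-0.1920146959) + (0.1880369573) = -0.915405


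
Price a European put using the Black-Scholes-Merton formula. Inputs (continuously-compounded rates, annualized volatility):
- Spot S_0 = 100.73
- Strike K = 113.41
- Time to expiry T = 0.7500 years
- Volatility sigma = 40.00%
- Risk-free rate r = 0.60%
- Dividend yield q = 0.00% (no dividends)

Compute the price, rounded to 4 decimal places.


d1 = (ln(S/K) + (r - q + 0.5*sigma^2) * T) / (sigma * sqrt(T)) = -0.15607481
d2 = d1 - sigma * sqrt(T) = -0.50248497
exp(-rT) = 0.99551011; exp(-qT) = 1.00000000
P = K * exp(-rT) * N(-d2) - S_0 * exp(-qT) * N(-d1)
N(-d1) = 0.56201297; N(-d2) = 0.69233679
P = 113.4100 * 0.99551011 * 0.69233679 - 100.7300 * 1.00000000 * 0.56201297 = 21.5538

Answer: Price = 21.5538


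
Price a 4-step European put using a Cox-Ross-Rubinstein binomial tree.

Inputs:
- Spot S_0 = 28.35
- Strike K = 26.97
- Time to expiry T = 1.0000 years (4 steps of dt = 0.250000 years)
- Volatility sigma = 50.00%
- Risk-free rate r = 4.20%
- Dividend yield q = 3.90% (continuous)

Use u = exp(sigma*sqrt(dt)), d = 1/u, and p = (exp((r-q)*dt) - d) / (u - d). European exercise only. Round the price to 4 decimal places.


dt = T/N = 0.250000
u = exp(sigma*sqrt(dt)) = 1.284025; d = 1/u = 0.778801
p = (exp((r-q)*dt) - d) / (u - d) = 0.439309
Discount per step: exp(-r*dt) = 0.989555
Stock lattice S(k, i) with i counting down-moves:
  k=0: S(0,0) = 28.3500
  k=1: S(1,0) = 36.4021; S(1,1) = 22.0790
  k=2: S(2,0) = 46.7412; S(2,1) = 28.3500; S(2,2) = 17.1951
  k=3: S(3,0) = 60.0170; S(3,1) = 36.4021; S(3,2) = 22.0790; S(3,3) = 13.3916
  k=4: S(4,0) = 77.0633; S(4,1) = 46.7412; S(4,2) = 28.3500; S(4,3) = 17.1951; S(4,4) = 10.4294
Terminal payoffs V(N, i) = max(K - S_T, 0):
  V(4,0) = 0.000000; V(4,1) = 0.000000; V(4,2) = 0.000000; V(4,3) = 9.774856; V(4,4) = 16.540618
Backward induction: V(k, i) = exp(-r*dt) * [p * V(k+1, i) + (1-p) * V(k+1, i+1)].
  V(3,0) = exp(-r*dt) * [p*0.000000 + (1-p)*0.000000] = 0.000000
  V(3,1) = exp(-r*dt) * [p*0.000000 + (1-p)*0.000000] = 0.000000
  V(3,2) = exp(-r*dt) * [p*0.000000 + (1-p)*9.774856] = 5.423432
  V(3,3) = exp(-r*dt) * [p*9.774856 + (1-p)*16.540618] = 13.426638
  V(2,0) = exp(-r*dt) * [p*0.000000 + (1-p)*0.000000] = 0.000000
  V(2,1) = exp(-r*dt) * [p*0.000000 + (1-p)*5.423432] = 3.009110
  V(2,2) = exp(-r*dt) * [p*5.423432 + (1-p)*13.426638] = 9.807243
  V(1,0) = exp(-r*dt) * [p*0.000000 + (1-p)*3.009110] = 1.669559
  V(1,1) = exp(-r*dt) * [p*3.009110 + (1-p)*9.807243] = 6.749522
  V(0,0) = exp(-r*dt) * [p*1.669559 + (1-p)*6.749522] = 4.470662

Answer: Price = V(0,0) = 4.4707


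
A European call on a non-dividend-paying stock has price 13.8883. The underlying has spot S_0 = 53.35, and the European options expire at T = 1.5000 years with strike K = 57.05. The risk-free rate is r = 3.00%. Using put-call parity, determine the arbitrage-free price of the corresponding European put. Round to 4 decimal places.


Answer: Put price = 15.0780

Derivation:
Put-call parity: C - P = S_0 * exp(-qT) - K * exp(-rT).
S_0 * exp(-qT) = 53.3500 * 1.00000000 = 53.35000000
K * exp(-rT) = 57.0500 * 0.95599748 = 54.53965634
P = C - S*exp(-qT) + K*exp(-rT)
P = 13.8883 - 53.35000000 + 54.53965634 = 15.0780


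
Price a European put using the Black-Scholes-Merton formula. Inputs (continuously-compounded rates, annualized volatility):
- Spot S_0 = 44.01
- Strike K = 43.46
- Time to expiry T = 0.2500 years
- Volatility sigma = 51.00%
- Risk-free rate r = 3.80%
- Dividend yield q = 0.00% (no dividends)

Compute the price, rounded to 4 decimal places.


d1 = (ln(S/K) + (r - q + 0.5*sigma^2) * T) / (sigma * sqrt(T)) = 0.21407218
d2 = d1 - sigma * sqrt(T) = -0.04092782
exp(-rT) = 0.99054498; exp(-qT) = 1.00000000
P = K * exp(-rT) * N(-d2) - S_0 * exp(-qT) * N(-d1)
N(-d1) = 0.41524538; N(-d2) = 0.51632328
P = 43.4600 * 0.99054498 * 0.51632328 - 44.0100 * 1.00000000 * 0.41524538 = 3.9523

Answer: Price = 3.9523


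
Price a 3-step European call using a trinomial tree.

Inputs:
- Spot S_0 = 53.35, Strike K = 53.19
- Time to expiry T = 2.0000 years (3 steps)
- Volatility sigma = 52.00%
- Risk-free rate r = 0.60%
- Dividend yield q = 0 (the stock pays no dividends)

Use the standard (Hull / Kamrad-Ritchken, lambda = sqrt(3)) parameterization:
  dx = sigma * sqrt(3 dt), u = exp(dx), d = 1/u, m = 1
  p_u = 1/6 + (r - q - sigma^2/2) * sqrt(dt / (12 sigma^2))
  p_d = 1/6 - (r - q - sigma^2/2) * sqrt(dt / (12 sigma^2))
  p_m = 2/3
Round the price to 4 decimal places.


Answer: Price = V(0,0) = 13.4649

Derivation:
dt = T/N = 0.666667; dx = sigma*sqrt(3*dt) = 0.735391
u = exp(dx) = 2.086298; d = 1/u = 0.479318
p_u = 0.108104, p_m = 0.666667, p_d = 0.225230
Discount per step: exp(-r*dt) = 0.996008
Stock lattice S(k, j) with j the centered position index:
  k=0: S(0,+0) = 53.3500
  k=1: S(1,-1) = 25.5716; S(1,+0) = 53.3500; S(1,+1) = 111.3040
  k=2: S(2,-2) = 12.2569; S(2,-1) = 25.5716; S(2,+0) = 53.3500; S(2,+1) = 111.3040; S(2,+2) = 232.2132
  k=3: S(3,-3) = 5.8750; S(3,-2) = 12.2569; S(3,-1) = 25.5716; S(3,+0) = 53.3500; S(3,+1) = 111.3040; S(3,+2) = 232.2132; S(3,+3) = 484.4659
Terminal payoffs V(N, j) = max(S_T - K, 0):
  V(3,-3) = 0.000000; V(3,-2) = 0.000000; V(3,-1) = 0.000000; V(3,+0) = 0.160000; V(3,+1) = 58.113981; V(3,+2) = 179.023239; V(3,+3) = 431.275943
Backward induction: V(k, j) = exp(-r*dt) * [p_u * V(k+1, j+1) + p_m * V(k+1, j) + p_d * V(k+1, j-1)]
  V(2,-2) = exp(-r*dt) * [p_u*0.000000 + p_m*0.000000 + p_d*0.000000] = 0.000000
  V(2,-1) = exp(-r*dt) * [p_u*0.160000 + p_m*0.000000 + p_d*0.000000] = 0.017228
  V(2,+0) = exp(-r*dt) * [p_u*58.113981 + p_m*0.160000 + p_d*0.000000] = 6.363499
  V(2,+1) = exp(-r*dt) * [p_u*179.023239 + p_m*58.113981 + p_d*0.160000] = 57.899707
  V(2,+2) = exp(-r*dt) * [p_u*431.275943 + p_m*179.023239 + p_d*58.113981] = 178.345539
  V(1,-1) = exp(-r*dt) * [p_u*6.363499 + p_m*0.017228 + p_d*0.000000] = 0.696611
  V(1,+0) = exp(-r*dt) * [p_u*57.899707 + p_m*6.363499 + p_d*0.017228] = 10.463449
  V(1,+1) = exp(-r*dt) * [p_u*178.345539 + p_m*57.899707 + p_d*6.363499] = 59.076092
  V(0,+0) = exp(-r*dt) * [p_u*59.076092 + p_m*10.463449 + p_d*0.696611] = 13.464908


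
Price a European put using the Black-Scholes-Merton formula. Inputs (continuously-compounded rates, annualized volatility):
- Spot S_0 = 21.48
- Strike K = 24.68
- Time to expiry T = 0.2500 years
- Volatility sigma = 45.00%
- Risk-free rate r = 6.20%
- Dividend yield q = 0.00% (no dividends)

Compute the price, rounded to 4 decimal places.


Answer: Price = 3.7595

Derivation:
d1 = (ln(S/K) + (r - q + 0.5*sigma^2) * T) / (sigma * sqrt(T)) = -0.43581524
d2 = d1 - sigma * sqrt(T) = -0.66081524
exp(-rT) = 0.98461951; exp(-qT) = 1.00000000
P = K * exp(-rT) * N(-d2) - S_0 * exp(-qT) * N(-d1)
N(-d1) = 0.66851461; N(-d2) = 0.74563460
P = 24.6800 * 0.98461951 * 0.74563460 - 21.4800 * 1.00000000 * 0.66851461 = 3.7595


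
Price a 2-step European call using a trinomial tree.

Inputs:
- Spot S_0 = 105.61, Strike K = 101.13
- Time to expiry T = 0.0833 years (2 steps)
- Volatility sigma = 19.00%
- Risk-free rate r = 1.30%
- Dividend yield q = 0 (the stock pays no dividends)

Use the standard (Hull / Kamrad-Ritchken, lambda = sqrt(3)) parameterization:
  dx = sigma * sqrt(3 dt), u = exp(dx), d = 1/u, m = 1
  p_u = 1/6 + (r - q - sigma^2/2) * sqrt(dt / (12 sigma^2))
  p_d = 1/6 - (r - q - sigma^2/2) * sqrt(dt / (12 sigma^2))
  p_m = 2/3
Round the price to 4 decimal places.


Answer: Price = V(0,0) = 5.3714

Derivation:
dt = T/N = 0.041650; dx = sigma*sqrt(3*dt) = 0.067162
u = exp(dx) = 1.069468; d = 1/u = 0.935044
p_u = 0.165101, p_m = 0.666667, p_d = 0.168233
Discount per step: exp(-r*dt) = 0.999459
Stock lattice S(k, j) with j the centered position index:
  k=0: S(0,+0) = 105.6100
  k=1: S(1,-1) = 98.7500; S(1,+0) = 105.6100; S(1,+1) = 112.9466
  k=2: S(2,-2) = 92.3356; S(2,-1) = 98.7500; S(2,+0) = 105.6100; S(2,+1) = 112.9466; S(2,+2) = 120.7928
Terminal payoffs V(N, j) = max(S_T - K, 0):
  V(2,-2) = 0.000000; V(2,-1) = 0.000000; V(2,+0) = 4.480000; V(2,+1) = 11.816558; V(2,+2) = 19.662776
Backward induction: V(k, j) = exp(-r*dt) * [p_u * V(k+1, j+1) + p_m * V(k+1, j) + p_d * V(k+1, j-1)]
  V(1,-1) = exp(-r*dt) * [p_u*4.480000 + p_m*0.000000 + p_d*0.000000] = 0.739251
  V(1,+0) = exp(-r*dt) * [p_u*11.816558 + p_m*4.480000 + p_d*0.000000] = 4.934917
  V(1,+1) = exp(-r*dt) * [p_u*19.662776 + p_m*11.816558 + p_d*4.480000] = 11.871298
  V(0,+0) = exp(-r*dt) * [p_u*11.871298 + p_m*4.934917 + p_d*0.739251] = 5.371363


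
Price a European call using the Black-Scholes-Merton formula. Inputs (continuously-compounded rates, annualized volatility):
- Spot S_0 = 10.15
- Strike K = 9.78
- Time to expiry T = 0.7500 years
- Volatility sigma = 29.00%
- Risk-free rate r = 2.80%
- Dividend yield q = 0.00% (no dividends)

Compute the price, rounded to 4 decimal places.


d1 = (ln(S/K) + (r - q + 0.5*sigma^2) * T) / (sigma * sqrt(T)) = 0.35704822
d2 = d1 - sigma * sqrt(T) = 0.10590086
exp(-rT) = 0.97921896; exp(-qT) = 1.00000000
C = S_0 * exp(-qT) * N(d1) - K * exp(-rT) * N(d2)
N(d1) = 0.63947215; N(d2) = 0.54216949
C = 10.1500 * 1.00000000 * 0.63947215 - 9.7800 * 0.97921896 * 0.54216949 = 1.2984

Answer: Price = 1.2984


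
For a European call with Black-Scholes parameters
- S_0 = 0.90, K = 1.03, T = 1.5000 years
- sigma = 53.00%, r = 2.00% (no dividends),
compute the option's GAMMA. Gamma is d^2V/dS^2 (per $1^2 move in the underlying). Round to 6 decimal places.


d1 = 0.1629229299; d2 = -0.4861918519
phi(d1) = 0.3936825230; exp(-qT) = 1.0000000000; exp(-rT) = 0.9704455335
Gamma = exp(-qT) * phi(d1) / (S * sigma * sqrt(T)) = 1.0000000000 * 0.3936825230 / (0.9000 * 0.5300 * 1.2247448714) = 0.673879

Answer: Gamma = 0.673879


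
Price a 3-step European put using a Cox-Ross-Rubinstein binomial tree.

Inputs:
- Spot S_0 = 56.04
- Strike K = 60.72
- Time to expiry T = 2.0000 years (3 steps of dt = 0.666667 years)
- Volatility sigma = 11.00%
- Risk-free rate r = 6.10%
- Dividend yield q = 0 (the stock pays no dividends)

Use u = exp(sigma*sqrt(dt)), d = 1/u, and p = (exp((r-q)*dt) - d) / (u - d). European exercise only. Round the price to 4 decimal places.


dt = T/N = 0.666667
u = exp(sigma*sqrt(dt)) = 1.093971; d = 1/u = 0.914101
p = (exp((r-q)*dt) - d) / (u - d) = 0.708310
Discount per step: exp(-r*dt) = 0.960149
Stock lattice S(k, i) with i counting down-moves:
  k=0: S(0,0) = 56.0400
  k=1: S(1,0) = 61.3062; S(1,1) = 51.2262
  k=2: S(2,0) = 67.0672; S(2,1) = 56.0400; S(2,2) = 46.8259
  k=3: S(3,0) = 73.3696; S(3,1) = 61.3062; S(3,2) = 51.2262; S(3,3) = 42.8036
Terminal payoffs V(N, i) = max(K - S_T, 0):
  V(3,0) = 0.000000; V(3,1) = 0.000000; V(3,2) = 9.493801; V(3,3) = 17.916415
Backward induction: V(k, i) = exp(-r*dt) * [p * V(k+1, i) + (1-p) * V(k+1, i+1)].
  V(2,0) = exp(-r*dt) * [p*0.000000 + (1-p)*0.000000] = 0.000000
  V(2,1) = exp(-r*dt) * [p*0.000000 + (1-p)*9.493801] = 2.658893
  V(2,2) = exp(-r*dt) * [p*9.493801 + (1-p)*17.916415] = 11.474355
  V(1,0) = exp(-r*dt) * [p*0.000000 + (1-p)*2.658893] = 0.744666
  V(1,1) = exp(-r*dt) * [p*2.658893 + (1-p)*11.474355] = 5.021847
  V(0,0) = exp(-r*dt) * [p*0.744666 + (1-p)*5.021847] = 1.912884

Answer: Price = V(0,0) = 1.9129
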